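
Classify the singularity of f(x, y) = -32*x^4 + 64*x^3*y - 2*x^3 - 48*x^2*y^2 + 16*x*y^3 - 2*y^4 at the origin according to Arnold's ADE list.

E_{6}

The Hessian of f at 0 has rank 0. Corank 2; j^3 = -2*x^3 is a perfect cube, so E-series; the 4-jet and mu = 6 give E_6.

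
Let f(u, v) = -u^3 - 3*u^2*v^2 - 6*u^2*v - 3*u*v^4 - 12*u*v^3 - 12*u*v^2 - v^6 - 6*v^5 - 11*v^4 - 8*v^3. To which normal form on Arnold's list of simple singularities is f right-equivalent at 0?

E6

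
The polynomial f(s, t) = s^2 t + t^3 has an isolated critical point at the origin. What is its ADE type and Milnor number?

The Hessian of f at 0 has rank 0. Corank 2; j^3 = t*(s^2 + t^2) splits into three distinct lines over C (the quadratic factor has nonzero discriminant), so D_4.

Type D4, Milnor number mu = 4.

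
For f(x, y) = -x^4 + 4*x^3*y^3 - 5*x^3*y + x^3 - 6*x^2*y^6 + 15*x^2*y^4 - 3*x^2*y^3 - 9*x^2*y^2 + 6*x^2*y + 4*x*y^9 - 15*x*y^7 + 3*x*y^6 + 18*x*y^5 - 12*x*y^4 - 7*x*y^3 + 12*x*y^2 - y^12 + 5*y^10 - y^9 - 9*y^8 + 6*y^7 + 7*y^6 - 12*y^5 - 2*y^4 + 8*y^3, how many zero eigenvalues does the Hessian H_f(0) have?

2

Hessian at 0 has rank 0.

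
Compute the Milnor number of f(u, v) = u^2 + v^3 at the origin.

2

The Hessian of f at 0 has rank 1. Corank 1: A-series; mu = 2 gives A_2.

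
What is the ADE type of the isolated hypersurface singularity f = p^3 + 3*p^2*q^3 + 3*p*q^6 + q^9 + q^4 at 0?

The Hessian of f at 0 has rank 0. Corank 2; j^3 = p^3 is a perfect cube, so E-series; the 4-jet and mu = 6 give E_6.

E_{6}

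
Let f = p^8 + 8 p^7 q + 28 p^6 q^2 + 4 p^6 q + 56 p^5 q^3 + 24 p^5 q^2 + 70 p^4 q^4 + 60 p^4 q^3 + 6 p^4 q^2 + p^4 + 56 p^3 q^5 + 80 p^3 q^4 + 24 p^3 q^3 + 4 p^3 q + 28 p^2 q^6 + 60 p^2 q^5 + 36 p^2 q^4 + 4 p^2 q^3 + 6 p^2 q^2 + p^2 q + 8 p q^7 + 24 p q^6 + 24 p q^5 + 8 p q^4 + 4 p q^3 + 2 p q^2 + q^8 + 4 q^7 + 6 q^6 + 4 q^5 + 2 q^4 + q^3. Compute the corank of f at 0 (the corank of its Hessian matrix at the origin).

2

The Hessian at 0 is [[0, 0], [0, 0]] of rank 0; hence corank 2.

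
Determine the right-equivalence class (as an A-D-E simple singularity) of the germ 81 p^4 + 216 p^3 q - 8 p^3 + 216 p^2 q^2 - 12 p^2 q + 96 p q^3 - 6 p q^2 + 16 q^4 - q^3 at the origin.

E6

The Hessian of f at 0 has rank 0. Corank 2; j^3 = -(2*p + q)^3 is a perfect cube, so E-series; the 4-jet and mu = 6 give E_6.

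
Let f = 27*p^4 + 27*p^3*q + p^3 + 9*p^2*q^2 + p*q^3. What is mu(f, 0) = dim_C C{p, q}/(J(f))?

The Hessian of f at 0 has rank 0. Corank 2; j^3 = p^3 is a perfect cube, so E-series; the 4-jet and mu = 7 give E_7.

7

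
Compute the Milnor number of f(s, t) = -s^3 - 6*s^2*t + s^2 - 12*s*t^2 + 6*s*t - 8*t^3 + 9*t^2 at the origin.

The Hessian of f at 0 has rank 1. Corank 1: A-series; mu = 2 gives A_2.

2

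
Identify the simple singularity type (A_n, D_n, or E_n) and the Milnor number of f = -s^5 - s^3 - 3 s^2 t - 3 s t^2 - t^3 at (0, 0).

The Hessian of f at 0 is [[0, 0], [0, 0]] with rank 0, so corank 2. A Groebner basis of the Jacobian ideal J(f) in C{s,t} is {t^5, s*t^3 + 3*t^4/4, s^2 + 2*s*t + t^2}; counting standard monomials gives mu = 8. Corank 2; j^3 = -(s + t)^3 is a perfect cube, so E-series; the 5-jet and mu = 8 give E_8.

Type E_8, Milnor number mu = 8.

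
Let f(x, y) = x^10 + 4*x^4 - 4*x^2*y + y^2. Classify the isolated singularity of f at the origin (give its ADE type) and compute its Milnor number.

Type A9, Milnor number mu = 9.

The Hessian of f at 0 is [[0, 0], [0, 2]] with rank 1, so corank 1. A Groebner basis of the Jacobian ideal J(f) in C{x,y} is {x*y^4, y^5, x^2 - y/2}; counting standard monomials gives mu = 9. Corank 1: A-series; mu = 9 gives A_9.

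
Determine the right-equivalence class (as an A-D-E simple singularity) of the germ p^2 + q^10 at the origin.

The Hessian of f at 0 is [[2, 0], [0, 0]] with rank 1, so corank 1. A Groebner basis of the Jacobian ideal J(f) in C{p,q} is {q^9, p}; counting standard monomials gives mu = 9. Corank 1: A-series; mu = 9 gives A_9.

A9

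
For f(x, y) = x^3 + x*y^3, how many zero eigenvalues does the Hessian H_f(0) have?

2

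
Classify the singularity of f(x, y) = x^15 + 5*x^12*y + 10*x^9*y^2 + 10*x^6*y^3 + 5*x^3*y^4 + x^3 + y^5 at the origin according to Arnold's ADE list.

The Hessian of f at 0 has rank 0. Corank 2; j^3 = x^3 is a perfect cube, so E-series; the 5-jet and mu = 8 give E_8.

E_8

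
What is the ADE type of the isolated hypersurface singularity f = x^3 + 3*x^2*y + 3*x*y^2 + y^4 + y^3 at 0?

E_6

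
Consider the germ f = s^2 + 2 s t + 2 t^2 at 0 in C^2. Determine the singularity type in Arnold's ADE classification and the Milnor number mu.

The Hessian of f at 0 has rank 2. Corank 0: nondegenerate Morse point, so A_1.

Type A_{1}, Milnor number mu = 1.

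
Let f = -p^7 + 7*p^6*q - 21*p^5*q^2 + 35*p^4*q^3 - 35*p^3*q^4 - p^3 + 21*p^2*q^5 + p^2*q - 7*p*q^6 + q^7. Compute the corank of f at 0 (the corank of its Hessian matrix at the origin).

Hessian at 0 has rank 0.

2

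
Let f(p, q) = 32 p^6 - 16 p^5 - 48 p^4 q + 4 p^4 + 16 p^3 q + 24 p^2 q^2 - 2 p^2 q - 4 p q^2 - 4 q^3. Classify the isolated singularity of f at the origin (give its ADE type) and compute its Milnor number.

Type D_4, Milnor number mu = 4.

The Hessian of f at 0 has rank 0. Corank 2; j^3 = -2*q*(p^2 + 2*p*q + 2*q^2) splits into three distinct lines over C (the quadratic factor has nonzero discriminant), so D_4.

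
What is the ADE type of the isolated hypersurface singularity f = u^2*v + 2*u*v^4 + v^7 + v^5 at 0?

D6

The Hessian of f at 0 has rank 0. Corank 2; j^3 = u^2*v has shape L^2 M (L != M), so D-series; mu = 6 gives D_6.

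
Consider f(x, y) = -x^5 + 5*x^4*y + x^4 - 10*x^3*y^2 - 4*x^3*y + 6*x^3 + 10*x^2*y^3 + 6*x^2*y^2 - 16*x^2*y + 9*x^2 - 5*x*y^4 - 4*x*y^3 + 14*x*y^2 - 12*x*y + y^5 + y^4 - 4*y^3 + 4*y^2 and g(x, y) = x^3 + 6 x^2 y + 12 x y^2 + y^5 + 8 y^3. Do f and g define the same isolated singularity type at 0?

No.

The Hessian of f at 0 is [[18, -12], [-12, 8]] with rank 1, so corank 1. A Groebner basis of the Jacobian ideal J(f) in C{x,y} is {243*x/2 + y^3 + 9*y^2/2 - 81*y, x^2 - 6*x - 2*y^2/3 + 4*y, x*y - 9*x/2 - 5*y^2/6 + 3*y}; counting standard monomials gives mu = 4. Corank 1: A-series; mu = 4 gives A_4. The Hessian of g at 0 is [[0, 0], [0, 0]] with rank 0, so corank 2. A Groebner basis of the Jacobian ideal J(g) in C{x,y} is {y^4, x^2 + 4*x*y + 4*y^2}; counting standard monomials gives mu = 8. Corank 2; j^3 = (x + 2*y)^3 is a perfect cube, so E-series; the 5-jet and mu = 8 give E_8. f is A_4 but g is E_8, hence not right-equivalent.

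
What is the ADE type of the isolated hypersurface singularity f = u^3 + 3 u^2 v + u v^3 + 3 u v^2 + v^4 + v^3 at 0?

E7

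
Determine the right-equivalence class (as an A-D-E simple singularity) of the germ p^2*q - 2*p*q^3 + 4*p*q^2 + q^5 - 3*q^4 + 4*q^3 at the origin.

D5

The Hessian of f at 0 has rank 0. Corank 2; j^3 = q*(p + 2*q)^2 has shape L^2 M (L != M), so D-series; mu = 5 gives D_5.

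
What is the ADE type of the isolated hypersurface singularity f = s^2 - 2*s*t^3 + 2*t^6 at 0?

A5

The Hessian of f at 0 is [[2, 0], [0, 0]] with rank 1, so corank 1. A Groebner basis of the Jacobian ideal J(f) in C{s,t} is {s*t^2, -s + t^3, s^2}; counting standard monomials gives mu = 5. Corank 1: A-series; mu = 5 gives A_5.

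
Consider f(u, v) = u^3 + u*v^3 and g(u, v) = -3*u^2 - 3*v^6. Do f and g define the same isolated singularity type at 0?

The Hessian of f at 0 has rank 0. Corank 2; j^3 = u^3 is a perfect cube, so E-series; the 4-jet and mu = 7 give E_7. The Hessian of g at 0 has rank 1. Corank 1: A-series; mu = 5 gives A_5. f is E_7 but g is A_5, hence not right-equivalent.

No.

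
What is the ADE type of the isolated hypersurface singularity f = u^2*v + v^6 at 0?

D_{7}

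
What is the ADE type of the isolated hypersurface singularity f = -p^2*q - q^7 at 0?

D8

The Hessian of f at 0 is [[0, 0], [0, 0]] with rank 0, so corank 2. A Groebner basis of the Jacobian ideal J(f) in C{p,q} is {p^2/7 + q^6, p^3, p*q}; counting standard monomials gives mu = 8. Corank 2; j^3 = -p^2*q has shape L^2 M (L != M), so D-series; mu = 8 gives D_8.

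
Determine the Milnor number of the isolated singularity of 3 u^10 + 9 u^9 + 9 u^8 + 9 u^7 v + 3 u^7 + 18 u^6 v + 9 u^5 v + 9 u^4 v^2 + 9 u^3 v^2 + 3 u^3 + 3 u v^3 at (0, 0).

The Hessian of f at 0 has rank 0. Corank 2; j^3 = 3*u^3 is a perfect cube, so E-series; the 4-jet and mu = 7 give E_7.

7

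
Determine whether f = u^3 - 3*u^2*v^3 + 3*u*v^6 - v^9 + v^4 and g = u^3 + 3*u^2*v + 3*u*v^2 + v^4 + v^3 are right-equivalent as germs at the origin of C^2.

Yes.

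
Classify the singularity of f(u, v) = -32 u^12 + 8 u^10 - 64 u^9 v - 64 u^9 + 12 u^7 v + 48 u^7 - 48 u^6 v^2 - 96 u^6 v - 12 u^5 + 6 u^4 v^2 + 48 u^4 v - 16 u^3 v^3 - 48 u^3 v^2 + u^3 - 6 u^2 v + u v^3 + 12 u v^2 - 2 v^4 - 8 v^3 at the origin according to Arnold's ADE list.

E_7

The Hessian of f at 0 has rank 0. Corank 2; j^3 = (u - 2*v)^3 is a perfect cube, so E-series; the 4-jet and mu = 7 give E_7.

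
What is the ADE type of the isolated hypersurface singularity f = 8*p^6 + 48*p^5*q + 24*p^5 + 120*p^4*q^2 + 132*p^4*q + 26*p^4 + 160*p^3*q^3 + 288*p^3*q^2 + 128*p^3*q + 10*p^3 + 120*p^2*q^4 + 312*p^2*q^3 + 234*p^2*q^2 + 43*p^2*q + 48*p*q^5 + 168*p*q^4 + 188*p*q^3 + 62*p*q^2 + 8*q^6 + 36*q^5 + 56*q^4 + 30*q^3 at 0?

D_{4}

The Hessian of f at 0 has rank 0. Corank 2; j^3 = (2*p + 3*q)*(5*p^2 + 14*p*q + 10*q^2) splits into three distinct lines over C (the quadratic factor has nonzero discriminant), so D_4.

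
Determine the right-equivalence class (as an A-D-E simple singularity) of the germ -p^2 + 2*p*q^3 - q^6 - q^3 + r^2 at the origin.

A2

The Hessian of f at 0 is [[-2, 0, 0], [0, 0, 0], [0, 0, 2]] with rank 2, so corank 1. A Groebner basis of the Jacobian ideal J(f) in C{p,q,r} is {q^2, p, r}; counting standard monomials gives mu = 2. Corank 1: A-series; mu = 2 gives A_2.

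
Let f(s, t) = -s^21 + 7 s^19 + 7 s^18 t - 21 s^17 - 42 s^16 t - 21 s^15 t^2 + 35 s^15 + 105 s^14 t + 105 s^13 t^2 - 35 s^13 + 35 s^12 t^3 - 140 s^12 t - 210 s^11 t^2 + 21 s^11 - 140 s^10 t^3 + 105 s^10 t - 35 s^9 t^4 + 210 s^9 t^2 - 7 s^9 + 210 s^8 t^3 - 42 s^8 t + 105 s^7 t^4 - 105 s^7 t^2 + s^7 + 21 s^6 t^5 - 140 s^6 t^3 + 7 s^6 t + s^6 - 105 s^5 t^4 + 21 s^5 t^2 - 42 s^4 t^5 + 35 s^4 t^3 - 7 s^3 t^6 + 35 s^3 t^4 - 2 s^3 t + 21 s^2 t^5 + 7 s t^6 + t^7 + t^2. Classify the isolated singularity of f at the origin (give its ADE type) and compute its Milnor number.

Type A_{6}, Milnor number mu = 6.

The Hessian of f at 0 has rank 1. Corank 1: A-series; mu = 6 gives A_6.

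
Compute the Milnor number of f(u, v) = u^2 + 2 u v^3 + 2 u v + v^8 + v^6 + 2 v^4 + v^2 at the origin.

The Hessian of f at 0 has rank 1. Corank 1: A-series; mu = 7 gives A_7.

7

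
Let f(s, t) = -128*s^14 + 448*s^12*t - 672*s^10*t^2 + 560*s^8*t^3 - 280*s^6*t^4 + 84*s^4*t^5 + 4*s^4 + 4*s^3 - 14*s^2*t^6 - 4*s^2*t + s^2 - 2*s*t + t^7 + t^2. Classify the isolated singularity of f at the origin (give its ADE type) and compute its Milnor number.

Type A_{6}, Milnor number mu = 6.

The Hessian of f at 0 has rank 1. Corank 1: A-series; mu = 6 gives A_6.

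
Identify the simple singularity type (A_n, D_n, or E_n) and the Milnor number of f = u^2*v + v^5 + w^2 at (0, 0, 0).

Type D_{6}, Milnor number mu = 6.

The Hessian of f at 0 has rank 1. Corank 2; j^3 = u^2*v has shape L^2 M (L != M), so D-series; mu = 6 gives D_6.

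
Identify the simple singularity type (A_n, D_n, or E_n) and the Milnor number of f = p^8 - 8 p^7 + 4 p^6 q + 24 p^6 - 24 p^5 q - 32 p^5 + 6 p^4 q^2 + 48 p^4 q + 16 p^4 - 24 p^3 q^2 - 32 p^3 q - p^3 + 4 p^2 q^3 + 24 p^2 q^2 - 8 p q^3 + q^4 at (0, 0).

Type E6, Milnor number mu = 6.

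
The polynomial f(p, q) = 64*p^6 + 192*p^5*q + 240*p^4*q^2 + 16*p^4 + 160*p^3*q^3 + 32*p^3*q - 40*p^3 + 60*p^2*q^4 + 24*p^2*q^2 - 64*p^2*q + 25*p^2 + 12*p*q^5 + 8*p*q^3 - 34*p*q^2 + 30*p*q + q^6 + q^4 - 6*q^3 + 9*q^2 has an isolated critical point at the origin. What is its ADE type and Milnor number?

The Hessian of f at 0 has rank 1. Corank 1: A-series; mu = 5 gives A_5.

Type A_5, Milnor number mu = 5.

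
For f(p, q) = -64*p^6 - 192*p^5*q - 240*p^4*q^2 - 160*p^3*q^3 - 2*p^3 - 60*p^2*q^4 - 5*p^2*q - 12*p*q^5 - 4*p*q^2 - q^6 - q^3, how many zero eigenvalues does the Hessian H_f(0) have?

2

Hessian at 0 has rank 0.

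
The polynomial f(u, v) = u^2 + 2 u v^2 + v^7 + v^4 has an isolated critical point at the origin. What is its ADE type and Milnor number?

The Hessian of f at 0 is [[2, 0], [0, 0]] with rank 1, so corank 1. A Groebner basis of the Jacobian ideal J(f) in C{u,v} is {u^3, u + v^2}; counting standard monomials gives mu = 6. Corank 1: A-series; mu = 6 gives A_6.

Type A_6, Milnor number mu = 6.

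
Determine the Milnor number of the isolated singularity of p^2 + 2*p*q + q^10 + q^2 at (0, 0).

9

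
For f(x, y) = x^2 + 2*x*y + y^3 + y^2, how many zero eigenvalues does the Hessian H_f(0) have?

1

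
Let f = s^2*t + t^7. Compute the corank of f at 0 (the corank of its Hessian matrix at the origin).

2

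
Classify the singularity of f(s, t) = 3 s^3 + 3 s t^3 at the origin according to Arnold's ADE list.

E7

The Hessian of f at 0 is [[0, 0], [0, 0]] with rank 0, so corank 2. A Groebner basis of the Jacobian ideal J(f) in C{s,t} is {s^3, s*t^2, 3*s^2 + t^3}; counting standard monomials gives mu = 7. Corank 2; j^3 = 3*s^3 is a perfect cube, so E-series; the 4-jet and mu = 7 give E_7.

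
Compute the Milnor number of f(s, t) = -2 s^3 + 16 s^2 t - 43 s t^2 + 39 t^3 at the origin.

The Hessian of f at 0 has rank 0. Corank 2; j^3 = -(s - 3*t)*(2*s^2 - 10*s*t + 13*t^2) splits into three distinct lines over C (the quadratic factor has nonzero discriminant), so D_4.

4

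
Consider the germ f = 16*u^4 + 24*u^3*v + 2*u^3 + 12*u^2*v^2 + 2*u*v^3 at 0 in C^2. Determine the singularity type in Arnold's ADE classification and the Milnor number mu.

Type E_{7}, Milnor number mu = 7.

The Hessian of f at 0 is [[0, 0], [0, 0]] with rank 0, so corank 2. A Groebner basis of the Jacobian ideal J(f) in C{u,v} is {3*u^2/4 + v^4 + v^3/4, u^3, u^2*v - u^2/4 - v^3/12, u^2 + u*v^2 + v^3/3}; counting standard monomials gives mu = 7. Corank 2; j^3 = 2*u^3 is a perfect cube, so E-series; the 4-jet and mu = 7 give E_7.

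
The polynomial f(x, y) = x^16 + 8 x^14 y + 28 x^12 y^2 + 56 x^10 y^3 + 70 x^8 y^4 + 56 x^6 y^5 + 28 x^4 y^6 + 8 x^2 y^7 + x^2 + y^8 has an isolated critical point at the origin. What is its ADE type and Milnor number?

Type A_7, Milnor number mu = 7.

The Hessian of f at 0 is [[2, 0], [0, 0]] with rank 1, so corank 1. A Groebner basis of the Jacobian ideal J(f) in C{x,y} is {y^7, x}; counting standard monomials gives mu = 7. Corank 1: A-series; mu = 7 gives A_7.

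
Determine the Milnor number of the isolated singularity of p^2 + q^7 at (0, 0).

6

The Hessian of f at 0 has rank 1. Corank 1: A-series; mu = 6 gives A_6.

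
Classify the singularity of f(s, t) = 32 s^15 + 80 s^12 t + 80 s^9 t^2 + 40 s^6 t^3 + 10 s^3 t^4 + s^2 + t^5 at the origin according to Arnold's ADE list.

A_{4}

The Hessian of f at 0 is [[2, 0], [0, 0]] with rank 1, so corank 1. A Groebner basis of the Jacobian ideal J(f) in C{s,t} is {t^4, s}; counting standard monomials gives mu = 4. Corank 1: A-series; mu = 4 gives A_4.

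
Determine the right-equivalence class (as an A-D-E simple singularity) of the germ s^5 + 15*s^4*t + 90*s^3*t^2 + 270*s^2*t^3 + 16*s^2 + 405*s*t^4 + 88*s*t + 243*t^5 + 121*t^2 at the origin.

A_{4}

The Hessian of f at 0 is [[32, 88], [88, 242]] with rank 1, so corank 1. A Groebner basis of the Jacobian ideal J(f) in C{s,t} is {t^4, s + 11*t/4}; counting standard monomials gives mu = 4. Corank 1: A-series; mu = 4 gives A_4.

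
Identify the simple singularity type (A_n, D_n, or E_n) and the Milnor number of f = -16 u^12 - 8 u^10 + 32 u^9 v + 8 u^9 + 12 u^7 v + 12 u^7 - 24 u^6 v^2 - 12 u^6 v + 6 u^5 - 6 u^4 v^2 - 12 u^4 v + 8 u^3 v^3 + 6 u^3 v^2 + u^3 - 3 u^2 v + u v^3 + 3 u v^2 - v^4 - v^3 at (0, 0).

Type E_{7}, Milnor number mu = 7.

The Hessian of f at 0 has rank 0. Corank 2; j^3 = (u - v)^3 is a perfect cube, so E-series; the 4-jet and mu = 7 give E_7.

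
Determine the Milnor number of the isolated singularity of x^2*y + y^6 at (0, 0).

7

The Hessian of f at 0 is [[0, 0], [0, 0]] with rank 0, so corank 2. A Groebner basis of the Jacobian ideal J(f) in C{x,y} is {x^2/6 + y^5, x^3, x*y}; counting standard monomials gives mu = 7. Corank 2; j^3 = x^2*y has shape L^2 M (L != M), so D-series; mu = 7 gives D_7.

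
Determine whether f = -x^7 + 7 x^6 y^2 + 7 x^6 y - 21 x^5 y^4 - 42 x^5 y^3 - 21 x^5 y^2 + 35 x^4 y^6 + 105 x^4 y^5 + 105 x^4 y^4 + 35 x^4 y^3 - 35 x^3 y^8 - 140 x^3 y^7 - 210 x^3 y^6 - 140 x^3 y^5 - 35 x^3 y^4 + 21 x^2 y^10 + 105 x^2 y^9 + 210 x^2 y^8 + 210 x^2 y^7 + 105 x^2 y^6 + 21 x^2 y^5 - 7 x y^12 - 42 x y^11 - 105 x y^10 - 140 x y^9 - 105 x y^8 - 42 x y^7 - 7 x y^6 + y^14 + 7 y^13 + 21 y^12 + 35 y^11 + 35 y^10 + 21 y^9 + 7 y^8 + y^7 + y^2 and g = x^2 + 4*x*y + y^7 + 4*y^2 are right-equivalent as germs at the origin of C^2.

The Hessian of f at 0 is [[0, 0], [0, 2]] with rank 1, so corank 1. A Groebner basis of the Jacobian ideal J(f) in C{x,y} is {x^6, y}; counting standard monomials gives mu = 6. Corank 1: A-series; mu = 6 gives A_6. The Hessian of g at 0 is [[2, 4], [4, 8]] with rank 1, so corank 1. A Groebner basis of the Jacobian ideal J(g) in C{x,y} is {y^6, x + 2*y}; counting standard monomials gives mu = 6. Corank 1: A-series; mu = 6 gives A_6. Both have type A_6, hence right-equivalent.

Yes.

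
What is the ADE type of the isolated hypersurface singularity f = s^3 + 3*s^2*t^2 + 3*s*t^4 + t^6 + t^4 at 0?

E6

The Hessian of f at 0 is [[0, 0], [0, 0]] with rank 0, so corank 2. A Groebner basis of the Jacobian ideal J(f) in C{s,t} is {s^3, s^2*t, s^2/2 + s*t^2, t^3}; counting standard monomials gives mu = 6. Corank 2; j^3 = s^3 is a perfect cube, so E-series; the 4-jet and mu = 6 give E_6.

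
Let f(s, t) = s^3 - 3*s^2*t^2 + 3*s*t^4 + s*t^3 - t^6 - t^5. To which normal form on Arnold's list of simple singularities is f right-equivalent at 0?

E7

The Hessian of f at 0 has rank 0. Corank 2; j^3 = s^3 is a perfect cube, so E-series; the 4-jet and mu = 7 give E_7.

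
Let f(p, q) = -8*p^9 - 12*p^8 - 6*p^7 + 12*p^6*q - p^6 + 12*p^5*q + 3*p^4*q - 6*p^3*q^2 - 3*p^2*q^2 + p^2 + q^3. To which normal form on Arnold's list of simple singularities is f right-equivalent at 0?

A_2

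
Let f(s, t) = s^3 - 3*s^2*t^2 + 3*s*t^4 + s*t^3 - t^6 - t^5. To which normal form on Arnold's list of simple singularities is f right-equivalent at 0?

The Hessian of f at 0 is [[0, 0], [0, 0]] with rank 0, so corank 2. A Groebner basis of the Jacobian ideal J(f) in C{s,t} is {-s^2 + t^4 - t^3/3, s^3, s^2*t + s^2/3 + t^3/9, -s^2 + s*t^2 - t^3/3}; counting standard monomials gives mu = 7. Corank 2; j^3 = s^3 is a perfect cube, so E-series; the 4-jet and mu = 7 give E_7.

E7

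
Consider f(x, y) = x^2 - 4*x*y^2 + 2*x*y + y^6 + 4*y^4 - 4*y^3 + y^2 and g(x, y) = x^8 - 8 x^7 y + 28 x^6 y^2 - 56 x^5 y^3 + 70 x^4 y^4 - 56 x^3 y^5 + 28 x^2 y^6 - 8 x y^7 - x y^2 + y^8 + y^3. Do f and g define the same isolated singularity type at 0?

No.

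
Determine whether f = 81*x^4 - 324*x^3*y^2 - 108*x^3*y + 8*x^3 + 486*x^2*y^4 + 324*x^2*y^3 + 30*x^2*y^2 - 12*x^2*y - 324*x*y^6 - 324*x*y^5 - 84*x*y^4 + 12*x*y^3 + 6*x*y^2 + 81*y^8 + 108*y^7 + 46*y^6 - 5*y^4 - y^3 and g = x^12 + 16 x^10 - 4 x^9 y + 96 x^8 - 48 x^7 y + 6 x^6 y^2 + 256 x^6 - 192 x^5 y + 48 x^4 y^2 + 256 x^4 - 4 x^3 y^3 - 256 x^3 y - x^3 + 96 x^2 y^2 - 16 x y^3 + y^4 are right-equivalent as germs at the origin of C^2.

Yes.

The Hessian of f at 0 has rank 0. Corank 2; j^3 = (2*x - y)^3 is a perfect cube, so E-series; the 4-jet and mu = 6 give E_6. The Hessian of g at 0 has rank 0. Corank 2; j^3 = -x^3 is a perfect cube, so E-series; the 4-jet and mu = 6 give E_6. Both have type E_6, hence right-equivalent.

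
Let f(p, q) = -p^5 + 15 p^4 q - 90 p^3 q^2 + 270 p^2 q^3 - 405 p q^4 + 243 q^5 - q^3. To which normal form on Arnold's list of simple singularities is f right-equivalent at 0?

The Hessian of f at 0 is [[0, 0], [0, 0]] with rank 0, so corank 2. A Groebner basis of the Jacobian ideal J(f) in C{p,q} is {p^4 - 12*p^3*q, q^2}; counting standard monomials gives mu = 8. Corank 2; j^3 = -q^3 is a perfect cube, so E-series; the 5-jet and mu = 8 give E_8.

E_{8}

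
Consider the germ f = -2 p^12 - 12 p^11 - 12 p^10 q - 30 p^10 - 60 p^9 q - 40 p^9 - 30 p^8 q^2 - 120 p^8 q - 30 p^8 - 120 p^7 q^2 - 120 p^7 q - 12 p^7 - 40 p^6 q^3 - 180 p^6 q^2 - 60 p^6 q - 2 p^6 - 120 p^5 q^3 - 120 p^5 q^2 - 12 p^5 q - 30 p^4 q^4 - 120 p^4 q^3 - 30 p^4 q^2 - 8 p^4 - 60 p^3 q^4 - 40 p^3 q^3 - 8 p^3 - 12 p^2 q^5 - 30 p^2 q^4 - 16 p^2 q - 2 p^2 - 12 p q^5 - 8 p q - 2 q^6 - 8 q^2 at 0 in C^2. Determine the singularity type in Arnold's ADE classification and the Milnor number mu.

Type A5, Milnor number mu = 5.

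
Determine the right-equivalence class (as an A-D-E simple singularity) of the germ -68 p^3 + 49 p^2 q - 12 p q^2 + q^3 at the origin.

D_4

The Hessian of f at 0 is [[0, 0], [0, 0]] with rank 0, so corank 2. A Groebner basis of the Jacobian ideal J(f) in C{p,q} is {q^3, p^2 - 3*q^2/47, p*q - 12*q^2/47}; counting standard monomials gives mu = 4. Corank 2; j^3 = -(4*p - q)*(17*p^2 - 8*p*q + q^2) splits into three distinct lines over C (the quadratic factor has nonzero discriminant), so D_4.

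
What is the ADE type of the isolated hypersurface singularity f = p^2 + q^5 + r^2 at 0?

The Hessian of f at 0 has rank 2. Corank 1: A-series; mu = 4 gives A_4.

A_{4}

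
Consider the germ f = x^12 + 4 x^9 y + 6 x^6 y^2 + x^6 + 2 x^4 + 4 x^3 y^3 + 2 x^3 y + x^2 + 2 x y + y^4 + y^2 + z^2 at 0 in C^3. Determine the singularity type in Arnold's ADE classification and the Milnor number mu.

Type A_3, Milnor number mu = 3.

The Hessian of f at 0 has rank 2. Corank 1: A-series; mu = 3 gives A_3.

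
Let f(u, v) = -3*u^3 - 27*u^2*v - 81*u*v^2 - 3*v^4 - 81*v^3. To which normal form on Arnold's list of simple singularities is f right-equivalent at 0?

E_{6}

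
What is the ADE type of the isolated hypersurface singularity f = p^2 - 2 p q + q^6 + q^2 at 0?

A_{5}

The Hessian of f at 0 is [[2, -2], [-2, 2]] with rank 1, so corank 1. A Groebner basis of the Jacobian ideal J(f) in C{p,q} is {q^5, p - q}; counting standard monomials gives mu = 5. Corank 1: A-series; mu = 5 gives A_5.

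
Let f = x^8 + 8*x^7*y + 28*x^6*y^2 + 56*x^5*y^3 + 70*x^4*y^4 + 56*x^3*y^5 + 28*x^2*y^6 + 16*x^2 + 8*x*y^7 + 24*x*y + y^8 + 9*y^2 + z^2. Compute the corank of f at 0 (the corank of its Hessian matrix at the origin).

1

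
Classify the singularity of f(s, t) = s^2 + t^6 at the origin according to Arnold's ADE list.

A_5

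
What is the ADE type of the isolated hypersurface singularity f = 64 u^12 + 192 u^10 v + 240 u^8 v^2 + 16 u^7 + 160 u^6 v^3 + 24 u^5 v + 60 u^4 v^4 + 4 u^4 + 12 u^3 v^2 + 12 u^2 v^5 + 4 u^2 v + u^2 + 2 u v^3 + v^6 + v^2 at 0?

A_1

The Hessian of f at 0 has rank 2. Corank 0: nondegenerate Morse point, so A_1.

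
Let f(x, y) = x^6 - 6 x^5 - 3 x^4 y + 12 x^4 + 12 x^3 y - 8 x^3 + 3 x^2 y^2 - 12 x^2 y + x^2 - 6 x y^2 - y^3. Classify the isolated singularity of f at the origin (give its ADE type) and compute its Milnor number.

The Hessian of f at 0 is [[2, 0], [0, 0]] with rank 1, so corank 1. A Groebner basis of the Jacobian ideal J(f) in C{x,y} is {y^2, x}; counting standard monomials gives mu = 2. Corank 1: A-series; mu = 2 gives A_2.

Type A_{2}, Milnor number mu = 2.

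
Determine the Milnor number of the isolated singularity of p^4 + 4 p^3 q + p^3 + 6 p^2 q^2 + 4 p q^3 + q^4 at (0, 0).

6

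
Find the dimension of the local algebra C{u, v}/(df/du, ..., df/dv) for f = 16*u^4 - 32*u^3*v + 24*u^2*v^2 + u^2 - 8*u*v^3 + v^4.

The Hessian of f at 0 has rank 1. Corank 1: A-series; mu = 3 gives A_3.

3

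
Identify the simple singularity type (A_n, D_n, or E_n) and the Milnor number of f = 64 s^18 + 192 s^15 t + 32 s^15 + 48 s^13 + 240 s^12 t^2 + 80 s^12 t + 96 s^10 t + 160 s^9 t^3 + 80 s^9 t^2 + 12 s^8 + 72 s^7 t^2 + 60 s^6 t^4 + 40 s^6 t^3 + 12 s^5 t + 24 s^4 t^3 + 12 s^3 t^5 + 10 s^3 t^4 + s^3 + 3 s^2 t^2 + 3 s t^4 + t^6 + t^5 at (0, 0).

Type E8, Milnor number mu = 8.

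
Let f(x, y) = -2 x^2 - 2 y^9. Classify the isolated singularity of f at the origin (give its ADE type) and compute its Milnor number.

Type A8, Milnor number mu = 8.

The Hessian of f at 0 is [[-4, 0], [0, 0]] with rank 1, so corank 1. A Groebner basis of the Jacobian ideal J(f) in C{x,y} is {y^8, x}; counting standard monomials gives mu = 8. Corank 1: A-series; mu = 8 gives A_8.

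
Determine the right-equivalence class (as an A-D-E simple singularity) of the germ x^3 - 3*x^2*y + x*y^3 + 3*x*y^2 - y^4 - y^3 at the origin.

The Hessian of f at 0 is [[0, 0], [0, 0]] with rank 0, so corank 2. A Groebner basis of the Jacobian ideal J(f) in C{x,y} is {x^3 - 3*x^2*y - 6*x^2 + 12*x*y - 6*y^2, 3*x^2 + x*y^2 - 6*x*y + 3*y^2, 3*x^2 - 6*x*y + y^3 + 3*y^2}; counting standard monomials gives mu = 7. Corank 2; j^3 = (x - y)^3 is a perfect cube, so E-series; the 4-jet and mu = 7 give E_7.

E_7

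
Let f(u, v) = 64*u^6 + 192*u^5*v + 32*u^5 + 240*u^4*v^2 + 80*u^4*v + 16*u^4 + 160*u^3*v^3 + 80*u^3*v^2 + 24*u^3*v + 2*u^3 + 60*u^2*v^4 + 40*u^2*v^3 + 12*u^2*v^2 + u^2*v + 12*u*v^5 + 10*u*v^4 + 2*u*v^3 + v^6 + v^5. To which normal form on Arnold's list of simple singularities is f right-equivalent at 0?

D7

The Hessian of f at 0 is [[0, 0], [0, 0]] with rank 0, so corank 2. A Groebner basis of the Jacobian ideal J(f) in C{u,v} is {u^2/6 - 7*u*v/24 + v^4 - 7*v^3/24, u^3, u^2*v + u^2/12 - u*v/48 - v^3/48, u^2/6 + u*v^2 + 5*u*v/24 + 5*v^3/24}; counting standard monomials gives mu = 7. Corank 2; j^3 = u^2*(2*u + v) has shape L^2 M (L != M), so D-series; mu = 7 gives D_7.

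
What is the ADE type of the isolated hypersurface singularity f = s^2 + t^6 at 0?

A_5

The Hessian of f at 0 has rank 1. Corank 1: A-series; mu = 5 gives A_5.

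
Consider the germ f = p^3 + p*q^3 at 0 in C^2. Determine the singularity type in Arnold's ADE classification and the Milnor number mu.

Type E7, Milnor number mu = 7.

The Hessian of f at 0 has rank 0. Corank 2; j^3 = p^3 is a perfect cube, so E-series; the 4-jet and mu = 7 give E_7.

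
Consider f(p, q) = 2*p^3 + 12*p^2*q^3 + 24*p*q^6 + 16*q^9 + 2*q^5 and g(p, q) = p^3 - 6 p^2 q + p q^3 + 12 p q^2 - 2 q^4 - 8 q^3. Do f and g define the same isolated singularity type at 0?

No.

The Hessian of f at 0 has rank 0. Corank 2; j^3 = 2*p^3 is a perfect cube, so E-series; the 5-jet and mu = 8 give E_8. The Hessian of g at 0 has rank 0. Corank 2; j^3 = (p - 2*q)^3 is a perfect cube, so E-series; the 4-jet and mu = 7 give E_7. f is E_8 but g is E_7, hence not right-equivalent.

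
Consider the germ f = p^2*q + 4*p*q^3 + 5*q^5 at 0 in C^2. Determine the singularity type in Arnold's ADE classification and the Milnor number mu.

Type D_6, Milnor number mu = 6.

The Hessian of f at 0 has rank 0. Corank 2; j^3 = p^2*q has shape L^2 M (L != M), so D-series; mu = 6 gives D_6.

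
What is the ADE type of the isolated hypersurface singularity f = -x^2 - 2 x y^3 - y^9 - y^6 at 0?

A_8

The Hessian of f at 0 has rank 1. Corank 1: A-series; mu = 8 gives A_8.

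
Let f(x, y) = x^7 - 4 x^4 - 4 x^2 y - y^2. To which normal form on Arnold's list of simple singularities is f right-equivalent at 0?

The Hessian of f at 0 has rank 1. Corank 1: A-series; mu = 6 gives A_6.

A6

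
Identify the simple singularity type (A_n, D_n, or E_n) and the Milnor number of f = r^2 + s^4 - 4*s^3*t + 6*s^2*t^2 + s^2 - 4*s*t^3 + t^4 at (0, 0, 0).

Type A3, Milnor number mu = 3.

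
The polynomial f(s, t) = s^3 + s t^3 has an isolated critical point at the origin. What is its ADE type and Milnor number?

Type E_7, Milnor number mu = 7.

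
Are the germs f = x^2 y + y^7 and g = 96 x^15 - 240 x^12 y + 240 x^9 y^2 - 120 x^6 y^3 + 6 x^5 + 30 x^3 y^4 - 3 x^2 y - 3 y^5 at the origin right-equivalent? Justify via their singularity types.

The Hessian of f at 0 has rank 0. Corank 2; j^3 = x^2*y has shape L^2 M (L != M), so D-series; mu = 8 gives D_8. The Hessian of g at 0 has rank 0. Corank 2; j^3 = -3*x^2*y has shape L^2 M (L != M), so D-series; mu = 6 gives D_6. f is D_8 but g is D_6, hence not right-equivalent.

No.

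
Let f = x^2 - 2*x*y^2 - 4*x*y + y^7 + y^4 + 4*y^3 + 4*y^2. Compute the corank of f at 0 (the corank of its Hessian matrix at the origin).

The Hessian at 0 is [[2, -4], [-4, 8]] of rank 1; hence corank 1.

1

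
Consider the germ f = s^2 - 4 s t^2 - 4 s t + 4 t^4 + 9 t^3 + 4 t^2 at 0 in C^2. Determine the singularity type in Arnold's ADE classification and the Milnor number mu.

Type A_{2}, Milnor number mu = 2.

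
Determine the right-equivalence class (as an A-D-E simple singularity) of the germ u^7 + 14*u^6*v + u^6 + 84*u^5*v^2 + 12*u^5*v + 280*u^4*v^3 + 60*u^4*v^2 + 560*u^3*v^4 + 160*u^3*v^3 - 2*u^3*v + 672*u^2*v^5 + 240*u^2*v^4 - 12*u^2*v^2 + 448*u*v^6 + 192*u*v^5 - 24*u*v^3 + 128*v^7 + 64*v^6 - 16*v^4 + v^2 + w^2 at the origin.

A_{6}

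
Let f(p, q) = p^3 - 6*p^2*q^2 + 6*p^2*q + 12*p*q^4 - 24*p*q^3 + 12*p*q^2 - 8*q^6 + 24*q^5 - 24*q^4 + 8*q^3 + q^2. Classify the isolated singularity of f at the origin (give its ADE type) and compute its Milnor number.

Type A2, Milnor number mu = 2.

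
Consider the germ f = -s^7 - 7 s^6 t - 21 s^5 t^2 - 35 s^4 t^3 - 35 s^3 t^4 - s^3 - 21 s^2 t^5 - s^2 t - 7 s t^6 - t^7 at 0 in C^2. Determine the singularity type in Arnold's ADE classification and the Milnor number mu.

The Hessian of f at 0 has rank 0. Corank 2; j^3 = -s^2*(s + t) has shape L^2 M (L != M), so D-series; mu = 8 gives D_8.

Type D8, Milnor number mu = 8.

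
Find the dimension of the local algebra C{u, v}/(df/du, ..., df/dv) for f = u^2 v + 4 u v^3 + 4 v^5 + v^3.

The Hessian of f at 0 has rank 0. Corank 2; j^3 = v*(u^2 + v^2) splits into three distinct lines over C (the quadratic factor has nonzero discriminant), so D_4.

4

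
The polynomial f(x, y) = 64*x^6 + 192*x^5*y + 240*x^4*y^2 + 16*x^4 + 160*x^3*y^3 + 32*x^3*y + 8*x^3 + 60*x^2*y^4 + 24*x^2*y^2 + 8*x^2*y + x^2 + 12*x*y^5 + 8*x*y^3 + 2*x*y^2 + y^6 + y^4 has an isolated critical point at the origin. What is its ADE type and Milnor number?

Type A_5, Milnor number mu = 5.

The Hessian of f at 0 has rank 1. Corank 1: A-series; mu = 5 gives A_5.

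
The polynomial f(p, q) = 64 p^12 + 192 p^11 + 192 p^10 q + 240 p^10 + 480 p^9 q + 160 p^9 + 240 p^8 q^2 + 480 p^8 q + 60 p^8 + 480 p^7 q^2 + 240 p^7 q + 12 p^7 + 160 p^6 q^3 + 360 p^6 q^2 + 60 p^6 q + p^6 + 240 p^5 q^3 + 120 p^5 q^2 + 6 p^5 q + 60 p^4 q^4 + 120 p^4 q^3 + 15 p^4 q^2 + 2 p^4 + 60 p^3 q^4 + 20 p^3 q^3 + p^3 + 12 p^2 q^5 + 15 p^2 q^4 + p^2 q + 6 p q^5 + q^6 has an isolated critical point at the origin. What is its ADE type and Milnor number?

The Hessian of f at 0 is [[0, 0], [0, 0]] with rank 0, so corank 2. A Groebner basis of the Jacobian ideal J(f) in C{p,q} is {-p*q/6 + q^5, p*q^2, p^2 + p*q}; counting standard monomials gives mu = 7. Corank 2; j^3 = p^2*(p + q) has shape L^2 M (L != M), so D-series; mu = 7 gives D_7.

Type D7, Milnor number mu = 7.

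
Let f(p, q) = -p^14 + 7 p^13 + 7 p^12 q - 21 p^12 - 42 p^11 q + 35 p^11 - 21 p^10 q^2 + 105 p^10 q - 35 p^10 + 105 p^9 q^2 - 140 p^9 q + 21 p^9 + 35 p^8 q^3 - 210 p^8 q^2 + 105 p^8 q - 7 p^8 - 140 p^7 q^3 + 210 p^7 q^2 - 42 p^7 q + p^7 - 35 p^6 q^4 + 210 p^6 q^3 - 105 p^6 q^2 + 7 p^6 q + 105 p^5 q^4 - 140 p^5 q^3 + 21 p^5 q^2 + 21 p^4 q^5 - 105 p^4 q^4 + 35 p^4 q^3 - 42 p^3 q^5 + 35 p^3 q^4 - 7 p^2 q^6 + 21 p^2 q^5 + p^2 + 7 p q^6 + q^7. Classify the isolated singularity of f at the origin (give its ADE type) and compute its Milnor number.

The Hessian of f at 0 is [[2, 0], [0, 0]] with rank 1, so corank 1. A Groebner basis of the Jacobian ideal J(f) in C{p,q} is {q^6, p}; counting standard monomials gives mu = 6. Corank 1: A-series; mu = 6 gives A_6.

Type A_{6}, Milnor number mu = 6.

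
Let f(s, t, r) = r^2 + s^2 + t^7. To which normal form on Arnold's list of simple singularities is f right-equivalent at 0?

A_6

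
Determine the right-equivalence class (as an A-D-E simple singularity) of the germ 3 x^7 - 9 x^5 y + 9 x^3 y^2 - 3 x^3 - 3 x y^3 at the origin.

E7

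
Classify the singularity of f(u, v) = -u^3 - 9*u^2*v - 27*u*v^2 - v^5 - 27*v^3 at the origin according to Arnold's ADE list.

The Hessian of f at 0 is [[0, 0], [0, 0]] with rank 0, so corank 2. A Groebner basis of the Jacobian ideal J(f) in C{u,v} is {v^4, u^2 + 6*u*v + 9*v^2}; counting standard monomials gives mu = 8. Corank 2; j^3 = -(u + 3*v)^3 is a perfect cube, so E-series; the 5-jet and mu = 8 give E_8.

E_8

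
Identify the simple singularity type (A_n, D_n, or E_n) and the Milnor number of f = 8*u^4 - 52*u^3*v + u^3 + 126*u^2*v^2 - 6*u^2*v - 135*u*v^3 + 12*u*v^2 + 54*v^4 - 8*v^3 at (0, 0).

Type E_{7}, Milnor number mu = 7.

The Hessian of f at 0 is [[0, 0], [0, 0]] with rank 0, so corank 2. A Groebner basis of the Jacobian ideal J(f) in C{u,v} is {3*u^2/4 - 3*u*v + v^4 + v^3/4 + 3*v^2, u^3 + 21*u^2/2 - 42*u*v - 9*v^3/2 + 42*v^2, u^2*v + 15*u^2/4 - 15*u*v - 11*v^3/4 + 15*v^2, u^2 + u*v^2 - 4*u*v - 5*v^3/3 + 4*v^2}; counting standard monomials gives mu = 7. Corank 2; j^3 = (u - 2*v)^3 is a perfect cube, so E-series; the 4-jet and mu = 7 give E_7.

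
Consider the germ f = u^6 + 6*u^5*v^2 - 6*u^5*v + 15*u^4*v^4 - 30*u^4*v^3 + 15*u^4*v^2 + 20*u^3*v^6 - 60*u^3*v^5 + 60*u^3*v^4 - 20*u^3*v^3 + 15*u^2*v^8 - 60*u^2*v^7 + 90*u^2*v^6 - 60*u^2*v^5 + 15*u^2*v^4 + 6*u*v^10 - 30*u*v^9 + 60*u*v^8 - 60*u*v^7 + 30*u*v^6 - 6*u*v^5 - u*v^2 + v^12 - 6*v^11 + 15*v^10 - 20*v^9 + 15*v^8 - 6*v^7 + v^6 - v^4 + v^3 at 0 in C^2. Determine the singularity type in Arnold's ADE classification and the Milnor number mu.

The Hessian of f at 0 is [[0, 0], [0, 0]] with rank 0, so corank 2. A Groebner basis of the Jacobian ideal J(f) in C{u,v} is {u^5 - v^2/6, v^3, u*v - v^2}; counting standard monomials gives mu = 7. Corank 2; j^3 = -v^2*(u - v) has shape L^2 M (L != M), so D-series; mu = 7 gives D_7.

Type D7, Milnor number mu = 7.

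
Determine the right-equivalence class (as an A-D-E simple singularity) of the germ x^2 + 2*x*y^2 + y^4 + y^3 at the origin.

A_2

The Hessian of f at 0 has rank 1. Corank 1: A-series; mu = 2 gives A_2.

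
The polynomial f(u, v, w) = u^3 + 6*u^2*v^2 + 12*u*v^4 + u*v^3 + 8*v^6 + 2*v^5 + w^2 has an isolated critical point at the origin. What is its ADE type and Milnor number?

Type E7, Milnor number mu = 7.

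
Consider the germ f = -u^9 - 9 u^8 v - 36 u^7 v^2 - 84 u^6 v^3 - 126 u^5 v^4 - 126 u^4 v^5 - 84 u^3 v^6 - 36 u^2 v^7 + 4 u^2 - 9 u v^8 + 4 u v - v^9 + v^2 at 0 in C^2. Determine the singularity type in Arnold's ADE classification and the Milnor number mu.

Type A_8, Milnor number mu = 8.

The Hessian of f at 0 is [[8, 4], [4, 2]] with rank 1, so corank 1. A Groebner basis of the Jacobian ideal J(f) in C{u,v} is {v^8, u + v/2}; counting standard monomials gives mu = 8. Corank 1: A-series; mu = 8 gives A_8.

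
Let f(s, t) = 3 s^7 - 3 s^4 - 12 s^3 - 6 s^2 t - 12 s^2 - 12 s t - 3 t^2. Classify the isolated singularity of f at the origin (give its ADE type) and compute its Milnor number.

Type A_6, Milnor number mu = 6.

The Hessian of f at 0 is [[-24, -12], [-12, -6]] with rank 1, so corank 1. A Groebner basis of the Jacobian ideal J(f) in C{s,t} is {448*s*t/3 - 640*s/3 + t^4 + 16*t^3/3 + 48*t^2 - 320*t/3, s*t^2 - 16*s*t/3 + 16*s/3 + t^3/6 - 2*t^2 + 8*t/3, s^2 + 2*s + t}; counting standard monomials gives mu = 6. Corank 1: A-series; mu = 6 gives A_6.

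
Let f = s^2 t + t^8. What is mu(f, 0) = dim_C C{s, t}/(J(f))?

9

The Hessian of f at 0 is [[0, 0], [0, 0]] with rank 0, so corank 2. A Groebner basis of the Jacobian ideal J(f) in C{s,t} is {s^2/8 + t^7, s^3, s*t}; counting standard monomials gives mu = 9. Corank 2; j^3 = s^2*t has shape L^2 M (L != M), so D-series; mu = 9 gives D_9.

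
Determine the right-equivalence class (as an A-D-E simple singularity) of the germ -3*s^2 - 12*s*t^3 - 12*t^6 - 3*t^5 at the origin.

A_{4}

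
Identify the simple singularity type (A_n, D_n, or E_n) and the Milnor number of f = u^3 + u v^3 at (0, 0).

Type E_7, Milnor number mu = 7.

The Hessian of f at 0 has rank 0. Corank 2; j^3 = u^3 is a perfect cube, so E-series; the 4-jet and mu = 7 give E_7.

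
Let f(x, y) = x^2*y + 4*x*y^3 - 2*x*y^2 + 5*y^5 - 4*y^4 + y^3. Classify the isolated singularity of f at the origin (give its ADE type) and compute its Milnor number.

Type D_{6}, Milnor number mu = 6.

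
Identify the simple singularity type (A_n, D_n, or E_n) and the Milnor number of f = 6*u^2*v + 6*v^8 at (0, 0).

Type D_{9}, Milnor number mu = 9.

The Hessian of f at 0 has rank 0. Corank 2; j^3 = 6*u^2*v has shape L^2 M (L != M), so D-series; mu = 9 gives D_9.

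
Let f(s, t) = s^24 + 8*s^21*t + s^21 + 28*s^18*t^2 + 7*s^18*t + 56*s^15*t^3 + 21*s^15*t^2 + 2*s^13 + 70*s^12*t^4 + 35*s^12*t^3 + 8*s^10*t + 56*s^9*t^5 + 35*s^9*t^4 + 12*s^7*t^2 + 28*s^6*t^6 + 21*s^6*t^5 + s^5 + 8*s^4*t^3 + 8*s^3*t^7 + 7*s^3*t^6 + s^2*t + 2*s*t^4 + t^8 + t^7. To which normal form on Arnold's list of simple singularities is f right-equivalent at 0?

The Hessian of f at 0 is [[0, 0], [0, 0]] with rank 0, so corank 2. A Groebner basis of the Jacobian ideal J(f) in C{s,t} is {s^2*t^2, 8*s^2*t + s^2 + s*t^3, s*t + t^4, s^3}; counting standard monomials gives mu = 9. Corank 2; j^3 = s^2*t has shape L^2 M (L != M), so D-series; mu = 9 gives D_9.

D_{9}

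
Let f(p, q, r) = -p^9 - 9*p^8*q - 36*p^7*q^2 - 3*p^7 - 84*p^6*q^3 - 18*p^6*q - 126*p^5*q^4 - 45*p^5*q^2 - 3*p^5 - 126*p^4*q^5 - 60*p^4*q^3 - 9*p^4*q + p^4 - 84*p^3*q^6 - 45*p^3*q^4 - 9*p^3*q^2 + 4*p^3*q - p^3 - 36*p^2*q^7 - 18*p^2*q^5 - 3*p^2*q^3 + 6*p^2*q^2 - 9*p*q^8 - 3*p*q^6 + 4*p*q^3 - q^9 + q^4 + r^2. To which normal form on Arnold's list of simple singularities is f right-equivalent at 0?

E_6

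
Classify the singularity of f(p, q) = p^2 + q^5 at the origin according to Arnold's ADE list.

The Hessian of f at 0 has rank 1. Corank 1: A-series; mu = 4 gives A_4.

A4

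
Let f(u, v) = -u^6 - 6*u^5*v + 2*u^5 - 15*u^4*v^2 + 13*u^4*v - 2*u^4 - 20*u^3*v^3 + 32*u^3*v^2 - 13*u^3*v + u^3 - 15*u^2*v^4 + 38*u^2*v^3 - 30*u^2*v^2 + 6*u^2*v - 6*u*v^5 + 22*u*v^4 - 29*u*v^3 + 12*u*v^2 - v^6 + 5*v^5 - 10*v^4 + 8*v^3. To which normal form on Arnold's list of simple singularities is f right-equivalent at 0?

E_{7}

The Hessian of f at 0 is [[0, 0], [0, 0]] with rank 0, so corank 2. A Groebner basis of the Jacobian ideal J(f) in C{u,v} is {3*u^2 + 12*u*v + v^4 - v^3 + 12*v^2, u^3 + 54*u^2 + 216*u*v - 10*v^3 + 216*v^2, u^2*v - 19*u^2 - 76*u*v + 7*v^3/3 - 76*v^2, 5*u^2 + u*v^2 + 20*u*v + v^3/3 + 20*v^2}; counting standard monomials gives mu = 7. Corank 2; j^3 = (u + 2*v)^3 is a perfect cube, so E-series; the 4-jet and mu = 7 give E_7.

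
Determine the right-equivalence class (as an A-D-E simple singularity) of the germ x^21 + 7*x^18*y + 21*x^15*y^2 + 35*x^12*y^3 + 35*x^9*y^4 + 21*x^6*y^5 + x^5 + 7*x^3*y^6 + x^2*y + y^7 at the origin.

The Hessian of f at 0 is [[0, 0], [0, 0]] with rank 0, so corank 2. A Groebner basis of the Jacobian ideal J(f) in C{x,y} is {x^2/7 + y^6, x^3, x*y}; counting standard monomials gives mu = 8. Corank 2; j^3 = x^2*y has shape L^2 M (L != M), so D-series; mu = 8 gives D_8.

D_{8}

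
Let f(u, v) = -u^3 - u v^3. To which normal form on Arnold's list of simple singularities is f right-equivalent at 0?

E_{7}

The Hessian of f at 0 is [[0, 0], [0, 0]] with rank 0, so corank 2. A Groebner basis of the Jacobian ideal J(f) in C{u,v} is {u^3, u*v^2, 3*u^2 + v^3}; counting standard monomials gives mu = 7. Corank 2; j^3 = -u^3 is a perfect cube, so E-series; the 4-jet and mu = 7 give E_7.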